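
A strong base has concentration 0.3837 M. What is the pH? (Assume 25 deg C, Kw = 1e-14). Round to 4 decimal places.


A strong base dissociates completely, so [OH-] equals the given concentration.
pOH = -log10([OH-]) = -log10(0.3837) = 0.416008
pH = 14 - pOH = 14 - 0.416008
pH = 13.583992, rounded to 4 dp:

13.5840


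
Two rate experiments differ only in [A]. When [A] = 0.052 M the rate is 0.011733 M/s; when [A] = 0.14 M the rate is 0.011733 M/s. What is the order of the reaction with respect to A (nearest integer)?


Rate is proportional to [A]^n, so rate2/rate1 = ([A]2/[A]1)^n. Take logs to solve for n.
rate2/rate1 = 0.011733 / 0.011733 = 1.0
[A]2/[A]1 = 0.14 / 0.052 = 2.6923
n = ln(1.0) / ln(2.6923) = 0.0
Nearest integer order:

0


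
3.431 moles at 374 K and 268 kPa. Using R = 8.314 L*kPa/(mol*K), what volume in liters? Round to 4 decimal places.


PV = nRT, solve for V = nRT / P.
nRT = 3.431 * 8.314 * 374 = 10668.4749
V = 10668.4749 / 268
V = 39.80774216 L, rounded to 4 dp:

39.8077 L


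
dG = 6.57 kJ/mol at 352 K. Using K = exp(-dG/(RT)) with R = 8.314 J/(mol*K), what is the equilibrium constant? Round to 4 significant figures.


dG is in kJ/mol; multiply by 1000 to match R in J/(mol*K).
RT = 8.314 * 352 = 2926.528 J/mol
exponent = -dG*1000 / (RT) = -(6.57*1000) / 2926.528 = -2.24498108
K = exp(-2.24498108)
K = 0.10592954, rounded to 4 significant figures:

0.1059


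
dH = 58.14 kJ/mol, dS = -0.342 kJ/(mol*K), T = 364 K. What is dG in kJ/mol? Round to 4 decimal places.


Gibbs: dG = dH - T*dS (consistent units, dS already in kJ/(mol*K)).
T*dS = 364 * -0.342 = -124.488
dG = 58.14 - (-124.488)
dG = 182.628 kJ/mol, rounded to 4 dp:

182.6280 kJ/mol


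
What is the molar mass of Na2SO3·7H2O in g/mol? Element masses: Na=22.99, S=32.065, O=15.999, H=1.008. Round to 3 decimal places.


M = sum(count * atomic_mass) over atoms.
M = 2*22.99 + 1*32.065 + 10*15.999 + 14*1.008
M = 45.98 + 32.065 + 159.99 + 14.112
M = 252.147 g/mol, rounded to 3 dp:

252.147 g/mol


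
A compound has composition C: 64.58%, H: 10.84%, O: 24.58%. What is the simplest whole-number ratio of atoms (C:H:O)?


Assume 100 g of compound, divide each mass% by atomic mass to get moles, then normalize by the smallest to get a raw atom ratio.
Moles per 100 g: C: 64.58/12.011 = 5.3767, H: 10.84/1.008 = 10.754, O: 24.58/15.999 = 1.5363
Raw ratio (divide by min = 1.5363): C: 3.5, H: 7.0, O: 1.0
Multiply by 2 to clear fractions: C: 6.999 ~= 7, H: 13.999 ~= 14, O: 2.0 ~= 2
Reduce by GCD to get the simplest whole-number ratio:

7:14:2


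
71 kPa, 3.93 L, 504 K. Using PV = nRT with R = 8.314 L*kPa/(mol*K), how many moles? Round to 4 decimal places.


PV = nRT, solve for n = PV / (RT).
PV = 71 * 3.93 = 279.03
RT = 8.314 * 504 = 4190.256
n = 279.03 / 4190.256
n = 0.0665902 mol, rounded to 4 dp:

0.0666 mol


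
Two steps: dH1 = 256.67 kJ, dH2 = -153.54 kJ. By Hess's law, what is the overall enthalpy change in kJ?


Hess's law: enthalpy is a state function, so add the step enthalpies.
dH_total = dH1 + dH2 = 256.67 + (-153.54)
dH_total = 103.13 kJ:

103.13 kJ


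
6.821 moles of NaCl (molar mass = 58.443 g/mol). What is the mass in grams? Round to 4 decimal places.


mass = n * M
mass = 6.821 * 58.443
mass = 398.639703 g, rounded to 4 dp:

398.6397 g


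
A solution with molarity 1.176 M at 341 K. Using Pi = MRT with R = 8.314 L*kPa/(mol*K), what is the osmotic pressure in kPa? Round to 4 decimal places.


Osmotic pressure (van't Hoff): Pi = M*R*T.
RT = 8.314 * 341 = 2835.074
Pi = 1.176 * 2835.074
Pi = 3334.047024 kPa, rounded to 4 dp:

3334.0470 kPa


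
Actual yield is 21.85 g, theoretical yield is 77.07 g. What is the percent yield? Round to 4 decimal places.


% yield = 100 * actual / theoretical
% yield = 100 * 21.85 / 77.07
% yield = 28.35084988 %, rounded to 4 dp:

28.3508 %


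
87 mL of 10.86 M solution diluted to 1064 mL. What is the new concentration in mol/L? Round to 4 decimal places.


Dilution: M1*V1 = M2*V2, solve for M2.
M2 = M1*V1 / V2
M2 = 10.86 * 87 / 1064
M2 = 944.82 / 1064
M2 = 0.88798872 mol/L, rounded to 4 dp:

0.8880 mol/L


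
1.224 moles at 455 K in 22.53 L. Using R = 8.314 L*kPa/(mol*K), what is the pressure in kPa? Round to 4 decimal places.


PV = nRT, solve for P = nRT / V.
nRT = 1.224 * 8.314 * 455 = 4630.2329
P = 4630.2329 / 22.53
P = 205.51411008 kPa, rounded to 4 dp:

205.5141 kPa


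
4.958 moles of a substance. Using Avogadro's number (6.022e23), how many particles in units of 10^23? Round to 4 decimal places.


N = n * NA, then divide by 1e23 for the requested units.
N / 1e23 = n * 6.022
N / 1e23 = 4.958 * 6.022
N / 1e23 = 29.857076, rounded to 4 dp:

29.8571


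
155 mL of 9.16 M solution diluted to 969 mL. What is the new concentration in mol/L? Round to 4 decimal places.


Dilution: M1*V1 = M2*V2, solve for M2.
M2 = M1*V1 / V2
M2 = 9.16 * 155 / 969
M2 = 1419.8 / 969
M2 = 1.46522188 mol/L, rounded to 4 dp:

1.4652 mol/L


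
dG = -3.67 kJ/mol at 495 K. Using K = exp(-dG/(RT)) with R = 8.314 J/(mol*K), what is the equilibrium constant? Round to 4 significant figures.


dG is in kJ/mol; multiply by 1000 to match R in J/(mol*K).
RT = 8.314 * 495 = 4115.43 J/mol
exponent = -dG*1000 / (RT) = -(-3.67*1000) / 4115.43 = 0.89176587
K = exp(0.89176587)
K = 2.4394336, rounded to 4 significant figures:

2.439


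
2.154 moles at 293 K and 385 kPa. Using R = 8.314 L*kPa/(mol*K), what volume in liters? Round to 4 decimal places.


PV = nRT, solve for V = nRT / P.
nRT = 2.154 * 8.314 * 293 = 5247.1483
V = 5247.1483 / 385
V = 13.62895662 L, rounded to 4 dp:

13.6290 L


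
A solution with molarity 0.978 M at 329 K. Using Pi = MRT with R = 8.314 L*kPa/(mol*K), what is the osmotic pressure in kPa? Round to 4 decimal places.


Osmotic pressure (van't Hoff): Pi = M*R*T.
RT = 8.314 * 329 = 2735.306
Pi = 0.978 * 2735.306
Pi = 2675.129268 kPa, rounded to 4 dp:

2675.1293 kPa


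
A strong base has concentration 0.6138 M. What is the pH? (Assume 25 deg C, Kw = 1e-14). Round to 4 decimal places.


A strong base dissociates completely, so [OH-] equals the given concentration.
pOH = -log10([OH-]) = -log10(0.6138) = 0.211973
pH = 14 - pOH = 14 - 0.211973
pH = 13.788027, rounded to 4 dp:

13.7880


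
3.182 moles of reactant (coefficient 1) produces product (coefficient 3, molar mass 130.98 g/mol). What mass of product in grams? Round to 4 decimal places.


Use the coefficient ratio to convert reactant moles to product moles, then multiply by the product's molar mass.
moles_P = moles_R * (coeff_P / coeff_R) = 3.182 * (3/1) = 9.546
mass_P = moles_P * M_P = 9.546 * 130.98
mass_P = 1250.33508 g, rounded to 4 dp:

1250.3351 g


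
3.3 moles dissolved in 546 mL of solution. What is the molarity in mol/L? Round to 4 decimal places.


Convert volume to liters: V_L = V_mL / 1000.
V_L = 546 / 1000 = 0.546 L
M = n / V_L = 3.3 / 0.546
M = 6.04395604 mol/L, rounded to 4 dp:

6.0440 mol/L


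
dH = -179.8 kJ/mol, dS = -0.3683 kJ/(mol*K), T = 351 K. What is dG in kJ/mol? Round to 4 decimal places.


Gibbs: dG = dH - T*dS (consistent units, dS already in kJ/(mol*K)).
T*dS = 351 * -0.3683 = -129.2733
dG = -179.8 - (-129.2733)
dG = -50.5267 kJ/mol, rounded to 4 dp:

-50.5267 kJ/mol


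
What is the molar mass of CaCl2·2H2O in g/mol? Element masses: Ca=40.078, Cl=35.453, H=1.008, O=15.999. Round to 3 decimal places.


M = sum(count * atomic_mass) over atoms.
M = 1*40.078 + 2*35.453 + 4*1.008 + 2*15.999
M = 40.078 + 70.906 + 4.032 + 31.998
M = 147.014 g/mol, rounded to 3 dp:

147.014 g/mol


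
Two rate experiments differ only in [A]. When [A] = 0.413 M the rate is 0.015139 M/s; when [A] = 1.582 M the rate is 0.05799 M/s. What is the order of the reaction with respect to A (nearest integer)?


Rate is proportional to [A]^n, so rate2/rate1 = ([A]2/[A]1)^n. Take logs to solve for n.
rate2/rate1 = 0.05799 / 0.015139 = 3.8305
[A]2/[A]1 = 1.582 / 0.413 = 3.8305
n = ln(3.8305) / ln(3.8305) = 1.0
Nearest integer order:

1


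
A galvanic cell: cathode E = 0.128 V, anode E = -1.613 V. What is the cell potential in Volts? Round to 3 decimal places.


Standard cell potential: E_cell = E_cathode - E_anode.
E_cell = 0.128 - (-1.613)
E_cell = 1.741 V, rounded to 3 dp:

1.741 V


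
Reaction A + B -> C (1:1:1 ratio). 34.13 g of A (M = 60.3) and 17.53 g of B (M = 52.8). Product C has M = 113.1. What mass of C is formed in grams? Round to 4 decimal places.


Find moles of each reactant; the smaller value is the limiting reagent in a 1:1:1 reaction, so moles_C equals moles of the limiter.
n_A = mass_A / M_A = 34.13 / 60.3 = 0.566003 mol
n_B = mass_B / M_B = 17.53 / 52.8 = 0.332008 mol
Limiting reagent: B (smaller), n_limiting = 0.332008 mol
mass_C = n_limiting * M_C = 0.332008 * 113.1
mass_C = 37.5501048 g, rounded to 4 dp:

37.5501 g


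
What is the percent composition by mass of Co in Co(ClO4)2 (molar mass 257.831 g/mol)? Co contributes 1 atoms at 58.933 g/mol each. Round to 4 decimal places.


pct = 100 * (n_elem * M_elem) / M_total
mass_contribution = 1 * 58.933 = 58.933 g/mol
pct = 100 * 58.933 / 257.831
pct = 22.85722043 %, rounded to 4 dp:

22.8572 %


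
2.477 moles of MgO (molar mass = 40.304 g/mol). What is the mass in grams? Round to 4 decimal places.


mass = n * M
mass = 2.477 * 40.304
mass = 99.833008 g, rounded to 4 dp:

99.8330 g


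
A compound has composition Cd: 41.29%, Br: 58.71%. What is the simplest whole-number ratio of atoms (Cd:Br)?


Assume 100 g of compound, divide each mass% by atomic mass to get moles, then normalize by the smallest to get a raw atom ratio.
Moles per 100 g: Cd: 41.29/112.414 = 0.3673, Br: 58.71/79.904 = 0.7348
Raw ratio (divide by min = 0.3673): Cd: 1.0, Br: 2.0
Multiply by 1 to clear fractions: Cd: 1.0 ~= 1, Br: 2.0 ~= 2
Reduce by GCD to get the simplest whole-number ratio:

1:2


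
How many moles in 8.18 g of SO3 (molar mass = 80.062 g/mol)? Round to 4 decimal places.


n = mass / M
n = 8.18 / 80.062
n = 0.10217082 mol, rounded to 4 dp:

0.1022 mol


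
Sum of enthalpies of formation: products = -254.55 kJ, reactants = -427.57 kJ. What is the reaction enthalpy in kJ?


dH_rxn = sum(dH_f products) - sum(dH_f reactants)
dH_rxn = -254.55 - (-427.57)
dH_rxn = 173.02 kJ:

173.02 kJ


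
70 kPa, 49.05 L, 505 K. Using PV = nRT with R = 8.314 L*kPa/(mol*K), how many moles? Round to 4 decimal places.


PV = nRT, solve for n = PV / (RT).
PV = 70 * 49.05 = 3433.5
RT = 8.314 * 505 = 4198.57
n = 3433.5 / 4198.57
n = 0.81777843 mol, rounded to 4 dp:

0.8178 mol


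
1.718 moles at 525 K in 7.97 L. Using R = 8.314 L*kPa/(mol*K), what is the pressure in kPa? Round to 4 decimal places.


PV = nRT, solve for P = nRT / V.
nRT = 1.718 * 8.314 * 525 = 7498.8123
P = 7498.8123 / 7.97
P = 940.87983689 kPa, rounded to 4 dp:

940.8798 kPa


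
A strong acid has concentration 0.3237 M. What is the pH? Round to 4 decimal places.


A strong acid dissociates completely, so [H+] equals the given concentration.
pH = -log10([H+]) = -log10(0.3237)
pH = 0.4898573, rounded to 4 dp:

0.4899


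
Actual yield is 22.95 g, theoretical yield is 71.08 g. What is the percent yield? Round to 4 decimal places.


% yield = 100 * actual / theoretical
% yield = 100 * 22.95 / 71.08
% yield = 32.28756331 %, rounded to 4 dp:

32.2876 %


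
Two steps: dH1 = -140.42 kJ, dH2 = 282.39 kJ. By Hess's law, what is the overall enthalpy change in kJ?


Hess's law: enthalpy is a state function, so add the step enthalpies.
dH_total = dH1 + dH2 = -140.42 + (282.39)
dH_total = 141.97 kJ:

141.97 kJ


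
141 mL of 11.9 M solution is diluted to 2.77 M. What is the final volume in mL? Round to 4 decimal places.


Dilution: M1*V1 = M2*V2, solve for V2.
V2 = M1*V1 / M2
V2 = 11.9 * 141 / 2.77
V2 = 1677.9 / 2.77
V2 = 605.7400722 mL, rounded to 4 dp:

605.7401 mL


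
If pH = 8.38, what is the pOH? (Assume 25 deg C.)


At 25 deg C, pH + pOH = 14.
pOH = 14 - pH = 14 - 8.38
pOH = 5.62:

5.62


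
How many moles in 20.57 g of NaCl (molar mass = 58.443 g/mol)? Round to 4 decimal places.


n = mass / M
n = 20.57 / 58.443
n = 0.35196687 mol, rounded to 4 dp:

0.3520 mol


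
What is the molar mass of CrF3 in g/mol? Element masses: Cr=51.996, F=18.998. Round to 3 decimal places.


M = sum(count * atomic_mass) over atoms.
M = 1*51.996 + 3*18.998
M = 51.996 + 56.994
M = 108.99 g/mol, rounded to 3 dp:

108.990 g/mol


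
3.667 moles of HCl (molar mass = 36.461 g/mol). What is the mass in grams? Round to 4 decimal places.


mass = n * M
mass = 3.667 * 36.461
mass = 133.702487 g, rounded to 4 dp:

133.7025 g


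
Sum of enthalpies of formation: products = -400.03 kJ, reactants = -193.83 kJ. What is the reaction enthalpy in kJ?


dH_rxn = sum(dH_f products) - sum(dH_f reactants)
dH_rxn = -400.03 - (-193.83)
dH_rxn = -206.2 kJ:

-206.20 kJ


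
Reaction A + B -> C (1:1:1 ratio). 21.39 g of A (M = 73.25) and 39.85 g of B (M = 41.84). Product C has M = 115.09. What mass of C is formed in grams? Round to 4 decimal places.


Find moles of each reactant; the smaller value is the limiting reagent in a 1:1:1 reaction, so moles_C equals moles of the limiter.
n_A = mass_A / M_A = 21.39 / 73.25 = 0.292014 mol
n_B = mass_B / M_B = 39.85 / 41.84 = 0.952438 mol
Limiting reagent: A (smaller), n_limiting = 0.292014 mol
mass_C = n_limiting * M_C = 0.292014 * 115.09
mass_C = 33.60789126 g, rounded to 4 dp:

33.6079 g


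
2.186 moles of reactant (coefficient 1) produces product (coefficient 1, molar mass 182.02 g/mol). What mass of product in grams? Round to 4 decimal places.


Use the coefficient ratio to convert reactant moles to product moles, then multiply by the product's molar mass.
moles_P = moles_R * (coeff_P / coeff_R) = 2.186 * (1/1) = 2.186
mass_P = moles_P * M_P = 2.186 * 182.02
mass_P = 397.89572 g, rounded to 4 dp:

397.8957 g


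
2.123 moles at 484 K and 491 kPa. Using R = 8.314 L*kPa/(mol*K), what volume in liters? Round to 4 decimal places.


PV = nRT, solve for V = nRT / P.
nRT = 2.123 * 8.314 * 484 = 8542.901
V = 8542.901 / 491
V = 17.39898371 L, rounded to 4 dp:

17.3990 L


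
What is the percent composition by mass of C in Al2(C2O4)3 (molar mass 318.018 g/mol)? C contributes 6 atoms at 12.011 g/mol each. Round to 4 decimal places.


pct = 100 * (n_elem * M_elem) / M_total
mass_contribution = 6 * 12.011 = 72.066 g/mol
pct = 100 * 72.066 / 318.018
pct = 22.66098145 %, rounded to 4 dp:

22.6610 %


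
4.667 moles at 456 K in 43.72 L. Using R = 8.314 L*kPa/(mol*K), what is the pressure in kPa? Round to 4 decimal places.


PV = nRT, solve for P = nRT / V.
nRT = 4.667 * 8.314 * 456 = 17693.4557
P = 17693.4557 / 43.72
P = 404.6993527 kPa, rounded to 4 dp:

404.6994 kPa


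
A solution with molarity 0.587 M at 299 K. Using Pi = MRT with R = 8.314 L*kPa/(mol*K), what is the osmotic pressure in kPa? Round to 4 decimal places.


Osmotic pressure (van't Hoff): Pi = M*R*T.
RT = 8.314 * 299 = 2485.886
Pi = 0.587 * 2485.886
Pi = 1459.215082 kPa, rounded to 4 dp:

1459.2151 kPa


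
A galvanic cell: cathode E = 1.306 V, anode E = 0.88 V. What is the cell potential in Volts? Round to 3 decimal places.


Standard cell potential: E_cell = E_cathode - E_anode.
E_cell = 1.306 - (0.88)
E_cell = 0.426 V, rounded to 3 dp:

0.426 V


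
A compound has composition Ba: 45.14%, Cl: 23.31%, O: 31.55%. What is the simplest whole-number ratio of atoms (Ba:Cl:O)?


Assume 100 g of compound, divide each mass% by atomic mass to get moles, then normalize by the smallest to get a raw atom ratio.
Moles per 100 g: Ba: 45.14/137.327 = 0.3287, Cl: 23.31/35.453 = 0.6575, O: 31.55/15.999 = 1.972
Raw ratio (divide by min = 0.3287): Ba: 1.0, Cl: 2.0, O: 5.999
Multiply by 1 to clear fractions: Ba: 1.0 ~= 1, Cl: 2.0 ~= 2, O: 5.999 ~= 6
Reduce by GCD to get the simplest whole-number ratio:

1:2:6


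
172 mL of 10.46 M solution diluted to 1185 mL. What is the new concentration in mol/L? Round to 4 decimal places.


Dilution: M1*V1 = M2*V2, solve for M2.
M2 = M1*V1 / V2
M2 = 10.46 * 172 / 1185
M2 = 1799.12 / 1185
M2 = 1.51824473 mol/L, rounded to 4 dp:

1.5182 mol/L


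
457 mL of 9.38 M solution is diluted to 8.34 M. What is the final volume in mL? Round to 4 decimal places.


Dilution: M1*V1 = M2*V2, solve for V2.
V2 = M1*V1 / M2
V2 = 9.38 * 457 / 8.34
V2 = 4286.66 / 8.34
V2 = 513.98800959 mL, rounded to 4 dp:

513.9880 mL


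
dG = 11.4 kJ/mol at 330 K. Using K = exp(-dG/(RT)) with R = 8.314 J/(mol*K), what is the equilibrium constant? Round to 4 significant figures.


dG is in kJ/mol; multiply by 1000 to match R in J/(mol*K).
RT = 8.314 * 330 = 2743.62 J/mol
exponent = -dG*1000 / (RT) = -(11.4*1000) / 2743.62 = -4.15509436
K = exp(-4.15509436)
K = 0.015684311, rounded to 4 significant figures:

0.01568


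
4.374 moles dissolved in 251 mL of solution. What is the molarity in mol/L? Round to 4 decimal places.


Convert volume to liters: V_L = V_mL / 1000.
V_L = 251 / 1000 = 0.251 L
M = n / V_L = 4.374 / 0.251
M = 17.42629482 mol/L, rounded to 4 dp:

17.4263 mol/L


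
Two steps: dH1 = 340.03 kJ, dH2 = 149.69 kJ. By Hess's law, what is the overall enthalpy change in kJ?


Hess's law: enthalpy is a state function, so add the step enthalpies.
dH_total = dH1 + dH2 = 340.03 + (149.69)
dH_total = 489.72 kJ:

489.72 kJ


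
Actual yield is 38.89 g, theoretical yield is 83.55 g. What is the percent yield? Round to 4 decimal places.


% yield = 100 * actual / theoretical
% yield = 100 * 38.89 / 83.55
% yield = 46.54697786 %, rounded to 4 dp:

46.5470 %


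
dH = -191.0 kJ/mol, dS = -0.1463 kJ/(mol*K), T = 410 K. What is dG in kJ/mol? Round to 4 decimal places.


Gibbs: dG = dH - T*dS (consistent units, dS already in kJ/(mol*K)).
T*dS = 410 * -0.1463 = -59.983
dG = -191.0 - (-59.983)
dG = -131.017 kJ/mol, rounded to 4 dp:

-131.0170 kJ/mol


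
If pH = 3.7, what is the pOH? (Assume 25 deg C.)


At 25 deg C, pH + pOH = 14.
pOH = 14 - pH = 14 - 3.7
pOH = 10.3:

10.30


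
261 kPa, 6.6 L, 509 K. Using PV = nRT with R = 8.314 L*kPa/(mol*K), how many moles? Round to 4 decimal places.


PV = nRT, solve for n = PV / (RT).
PV = 261 * 6.6 = 1722.6
RT = 8.314 * 509 = 4231.826
n = 1722.6 / 4231.826
n = 0.40705832 mol, rounded to 4 dp:

0.4071 mol


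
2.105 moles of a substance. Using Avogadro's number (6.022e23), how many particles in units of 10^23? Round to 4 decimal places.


N = n * NA, then divide by 1e23 for the requested units.
N / 1e23 = n * 6.022
N / 1e23 = 2.105 * 6.022
N / 1e23 = 12.67631, rounded to 4 dp:

12.6763


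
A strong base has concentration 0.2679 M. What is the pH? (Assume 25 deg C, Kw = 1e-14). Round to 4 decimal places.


A strong base dissociates completely, so [OH-] equals the given concentration.
pOH = -log10([OH-]) = -log10(0.2679) = 0.572027
pH = 14 - pOH = 14 - 0.572027
pH = 13.427973, rounded to 4 dp:

13.4280


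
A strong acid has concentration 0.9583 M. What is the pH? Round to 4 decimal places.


A strong acid dissociates completely, so [H+] equals the given concentration.
pH = -log10([H+]) = -log10(0.9583)
pH = 0.01849851, rounded to 4 dp:

0.0185


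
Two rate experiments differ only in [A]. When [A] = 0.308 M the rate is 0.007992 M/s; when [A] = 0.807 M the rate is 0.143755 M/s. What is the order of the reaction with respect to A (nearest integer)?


Rate is proportional to [A]^n, so rate2/rate1 = ([A]2/[A]1)^n. Take logs to solve for n.
rate2/rate1 = 0.143755 / 0.007992 = 17.9874
[A]2/[A]1 = 0.807 / 0.308 = 2.6201
n = ln(17.9874) / ln(2.6201) = 3.0
Nearest integer order:

3


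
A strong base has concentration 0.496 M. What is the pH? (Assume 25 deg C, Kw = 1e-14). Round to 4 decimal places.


A strong base dissociates completely, so [OH-] equals the given concentration.
pOH = -log10([OH-]) = -log10(0.496) = 0.304518
pH = 14 - pOH = 14 - 0.304518
pH = 13.695482, rounded to 4 dp:

13.6955


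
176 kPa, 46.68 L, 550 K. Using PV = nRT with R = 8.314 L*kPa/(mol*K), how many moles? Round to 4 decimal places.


PV = nRT, solve for n = PV / (RT).
PV = 176 * 46.68 = 8215.68
RT = 8.314 * 550 = 4572.7
n = 8215.68 / 4572.7
n = 1.7966803 mol, rounded to 4 dp:

1.7967 mol


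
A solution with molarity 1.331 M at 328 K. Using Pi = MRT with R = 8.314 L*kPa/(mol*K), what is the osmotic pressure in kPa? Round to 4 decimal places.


Osmotic pressure (van't Hoff): Pi = M*R*T.
RT = 8.314 * 328 = 2726.992
Pi = 1.331 * 2726.992
Pi = 3629.626352 kPa, rounded to 4 dp:

3629.6264 kPa


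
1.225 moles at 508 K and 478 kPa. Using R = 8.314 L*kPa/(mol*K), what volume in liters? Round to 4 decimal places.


PV = nRT, solve for V = nRT / P.
nRT = 1.225 * 8.314 * 508 = 5173.8022
V = 5173.8022 / 478
V = 10.82385397 L, rounded to 4 dp:

10.8239 L


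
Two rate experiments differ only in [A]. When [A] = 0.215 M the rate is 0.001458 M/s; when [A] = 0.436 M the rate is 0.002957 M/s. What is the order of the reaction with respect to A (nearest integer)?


Rate is proportional to [A]^n, so rate2/rate1 = ([A]2/[A]1)^n. Take logs to solve for n.
rate2/rate1 = 0.002957 / 0.001458 = 2.0281
[A]2/[A]1 = 0.436 / 0.215 = 2.0279
n = ln(2.0281) / ln(2.0279) = 1.0
Nearest integer order:

1


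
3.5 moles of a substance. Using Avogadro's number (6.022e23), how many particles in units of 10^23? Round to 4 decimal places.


N = n * NA, then divide by 1e23 for the requested units.
N / 1e23 = n * 6.022
N / 1e23 = 3.5 * 6.022
N / 1e23 = 21.077, rounded to 4 dp:

21.0770


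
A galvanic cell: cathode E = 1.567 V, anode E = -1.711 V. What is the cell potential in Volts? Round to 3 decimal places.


Standard cell potential: E_cell = E_cathode - E_anode.
E_cell = 1.567 - (-1.711)
E_cell = 3.278 V, rounded to 3 dp:

3.278 V


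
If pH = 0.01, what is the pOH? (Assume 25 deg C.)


At 25 deg C, pH + pOH = 14.
pOH = 14 - pH = 14 - 0.01
pOH = 13.99:

13.99


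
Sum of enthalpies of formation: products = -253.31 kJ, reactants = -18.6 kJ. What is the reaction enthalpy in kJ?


dH_rxn = sum(dH_f products) - sum(dH_f reactants)
dH_rxn = -253.31 - (-18.6)
dH_rxn = -234.71 kJ:

-234.71 kJ


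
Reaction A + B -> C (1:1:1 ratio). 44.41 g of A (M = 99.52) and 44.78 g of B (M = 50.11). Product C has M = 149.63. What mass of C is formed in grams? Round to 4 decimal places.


Find moles of each reactant; the smaller value is the limiting reagent in a 1:1:1 reaction, so moles_C equals moles of the limiter.
n_A = mass_A / M_A = 44.41 / 99.52 = 0.446242 mol
n_B = mass_B / M_B = 44.78 / 50.11 = 0.893634 mol
Limiting reagent: A (smaller), n_limiting = 0.446242 mol
mass_C = n_limiting * M_C = 0.446242 * 149.63
mass_C = 66.77119046 g, rounded to 4 dp:

66.7712 g


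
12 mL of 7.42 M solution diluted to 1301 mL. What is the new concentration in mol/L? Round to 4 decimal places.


Dilution: M1*V1 = M2*V2, solve for M2.
M2 = M1*V1 / V2
M2 = 7.42 * 12 / 1301
M2 = 89.04 / 1301
M2 = 0.06843966 mol/L, rounded to 4 dp:

0.0684 mol/L


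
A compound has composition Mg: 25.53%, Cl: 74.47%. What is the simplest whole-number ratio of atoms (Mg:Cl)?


Assume 100 g of compound, divide each mass% by atomic mass to get moles, then normalize by the smallest to get a raw atom ratio.
Moles per 100 g: Mg: 25.53/24.305 = 1.0504, Cl: 74.47/35.453 = 2.1005
Raw ratio (divide by min = 1.0504): Mg: 1.0, Cl: 2.0
Multiply by 1 to clear fractions: Mg: 1.0 ~= 1, Cl: 2.0 ~= 2
Reduce by GCD to get the simplest whole-number ratio:

1:2


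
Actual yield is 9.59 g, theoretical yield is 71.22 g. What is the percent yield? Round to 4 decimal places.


% yield = 100 * actual / theoretical
% yield = 100 * 9.59 / 71.22
% yield = 13.46531873 %, rounded to 4 dp:

13.4653 %


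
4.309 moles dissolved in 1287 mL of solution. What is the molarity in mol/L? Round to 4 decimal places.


Convert volume to liters: V_L = V_mL / 1000.
V_L = 1287 / 1000 = 1.287 L
M = n / V_L = 4.309 / 1.287
M = 3.34809635 mol/L, rounded to 4 dp:

3.3481 mol/L


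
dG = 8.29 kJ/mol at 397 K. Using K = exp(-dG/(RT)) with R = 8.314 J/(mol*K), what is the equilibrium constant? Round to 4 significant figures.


dG is in kJ/mol; multiply by 1000 to match R in J/(mol*K).
RT = 8.314 * 397 = 3300.658 J/mol
exponent = -dG*1000 / (RT) = -(8.29*1000) / 3300.658 = -2.51162041
K = exp(-2.51162041)
K = 0.081136658, rounded to 4 significant figures:

0.08114


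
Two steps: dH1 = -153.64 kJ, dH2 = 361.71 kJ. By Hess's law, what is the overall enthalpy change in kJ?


Hess's law: enthalpy is a state function, so add the step enthalpies.
dH_total = dH1 + dH2 = -153.64 + (361.71)
dH_total = 208.07 kJ:

208.07 kJ


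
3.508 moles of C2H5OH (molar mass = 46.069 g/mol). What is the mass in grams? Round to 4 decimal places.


mass = n * M
mass = 3.508 * 46.069
mass = 161.610052 g, rounded to 4 dp:

161.6101 g


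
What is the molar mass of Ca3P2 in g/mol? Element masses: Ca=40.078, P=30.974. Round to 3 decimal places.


M = sum(count * atomic_mass) over atoms.
M = 3*40.078 + 2*30.974
M = 120.234 + 61.948
M = 182.182 g/mol, rounded to 3 dp:

182.182 g/mol


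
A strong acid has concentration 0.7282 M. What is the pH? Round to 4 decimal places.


A strong acid dissociates completely, so [H+] equals the given concentration.
pH = -log10([H+]) = -log10(0.7282)
pH = 0.13774933, rounded to 4 dp:

0.1377


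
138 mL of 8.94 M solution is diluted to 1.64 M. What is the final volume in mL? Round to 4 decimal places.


Dilution: M1*V1 = M2*V2, solve for V2.
V2 = M1*V1 / M2
V2 = 8.94 * 138 / 1.64
V2 = 1233.72 / 1.64
V2 = 752.26829268 mL, rounded to 4 dp:

752.2683 mL


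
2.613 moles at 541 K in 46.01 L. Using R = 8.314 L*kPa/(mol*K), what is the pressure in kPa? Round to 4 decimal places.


PV = nRT, solve for P = nRT / V.
nRT = 2.613 * 8.314 * 541 = 11752.9448
P = 11752.9448 / 46.01
P = 255.44326885 kPa, rounded to 4 dp:

255.4433 kPa


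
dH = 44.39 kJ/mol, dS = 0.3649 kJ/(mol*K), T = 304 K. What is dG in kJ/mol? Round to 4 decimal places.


Gibbs: dG = dH - T*dS (consistent units, dS already in kJ/(mol*K)).
T*dS = 304 * 0.3649 = 110.9296
dG = 44.39 - (110.9296)
dG = -66.5396 kJ/mol, rounded to 4 dp:

-66.5396 kJ/mol


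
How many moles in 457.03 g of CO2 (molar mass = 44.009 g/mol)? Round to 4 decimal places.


n = mass / M
n = 457.03 / 44.009
n = 10.38492127 mol, rounded to 4 dp:

10.3849 mol


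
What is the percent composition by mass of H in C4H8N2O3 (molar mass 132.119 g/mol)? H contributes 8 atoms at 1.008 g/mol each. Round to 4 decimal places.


pct = 100 * (n_elem * M_elem) / M_total
mass_contribution = 8 * 1.008 = 8.064 g/mol
pct = 100 * 8.064 / 132.119
pct = 6.10358843 %, rounded to 4 dp:

6.1036 %


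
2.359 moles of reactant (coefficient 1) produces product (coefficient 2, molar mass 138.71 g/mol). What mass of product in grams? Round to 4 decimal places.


Use the coefficient ratio to convert reactant moles to product moles, then multiply by the product's molar mass.
moles_P = moles_R * (coeff_P / coeff_R) = 2.359 * (2/1) = 4.718
mass_P = moles_P * M_P = 4.718 * 138.71
mass_P = 654.43378 g, rounded to 4 dp:

654.4338 g


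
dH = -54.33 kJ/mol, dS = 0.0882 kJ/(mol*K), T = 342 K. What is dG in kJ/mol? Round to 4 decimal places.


Gibbs: dG = dH - T*dS (consistent units, dS already in kJ/(mol*K)).
T*dS = 342 * 0.0882 = 30.1644
dG = -54.33 - (30.1644)
dG = -84.4944 kJ/mol, rounded to 4 dp:

-84.4944 kJ/mol


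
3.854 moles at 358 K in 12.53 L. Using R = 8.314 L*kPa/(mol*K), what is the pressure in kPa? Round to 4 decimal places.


PV = nRT, solve for P = nRT / V.
nRT = 3.854 * 8.314 * 358 = 11471.0918
P = 11471.0918 / 12.53
P = 915.4901676 kPa, rounded to 4 dp:

915.4902 kPa


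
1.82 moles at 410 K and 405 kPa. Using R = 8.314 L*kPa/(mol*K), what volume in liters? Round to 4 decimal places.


PV = nRT, solve for V = nRT / P.
nRT = 1.82 * 8.314 * 410 = 6203.9068
V = 6203.9068 / 405
V = 15.3182884 L, rounded to 4 dp:

15.3183 L


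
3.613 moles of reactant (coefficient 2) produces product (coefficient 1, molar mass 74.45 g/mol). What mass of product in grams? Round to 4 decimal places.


Use the coefficient ratio to convert reactant moles to product moles, then multiply by the product's molar mass.
moles_P = moles_R * (coeff_P / coeff_R) = 3.613 * (1/2) = 1.8065
mass_P = moles_P * M_P = 1.8065 * 74.45
mass_P = 134.493925 g, rounded to 4 dp:

134.4939 g


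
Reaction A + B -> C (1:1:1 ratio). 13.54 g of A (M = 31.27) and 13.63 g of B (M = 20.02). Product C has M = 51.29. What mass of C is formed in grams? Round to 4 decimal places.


Find moles of each reactant; the smaller value is the limiting reagent in a 1:1:1 reaction, so moles_C equals moles of the limiter.
n_A = mass_A / M_A = 13.54 / 31.27 = 0.433003 mol
n_B = mass_B / M_B = 13.63 / 20.02 = 0.680819 mol
Limiting reagent: A (smaller), n_limiting = 0.433003 mol
mass_C = n_limiting * M_C = 0.433003 * 51.29
mass_C = 22.20872387 g, rounded to 4 dp:

22.2087 g


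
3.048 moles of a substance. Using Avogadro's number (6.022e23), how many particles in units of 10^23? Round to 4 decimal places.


N = n * NA, then divide by 1e23 for the requested units.
N / 1e23 = n * 6.022
N / 1e23 = 3.048 * 6.022
N / 1e23 = 18.355056, rounded to 4 dp:

18.3551


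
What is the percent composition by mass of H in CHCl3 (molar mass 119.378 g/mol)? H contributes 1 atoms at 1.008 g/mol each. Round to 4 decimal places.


pct = 100 * (n_elem * M_elem) / M_total
mass_contribution = 1 * 1.008 = 1.008 g/mol
pct = 100 * 1.008 / 119.378
pct = 0.84437669 %, rounded to 4 dp:

0.8444 %


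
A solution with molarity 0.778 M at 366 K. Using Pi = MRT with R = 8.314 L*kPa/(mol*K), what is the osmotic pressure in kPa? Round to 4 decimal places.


Osmotic pressure (van't Hoff): Pi = M*R*T.
RT = 8.314 * 366 = 3042.924
Pi = 0.778 * 3042.924
Pi = 2367.394872 kPa, rounded to 4 dp:

2367.3949 kPa


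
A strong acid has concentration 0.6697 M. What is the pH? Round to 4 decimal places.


A strong acid dissociates completely, so [H+] equals the given concentration.
pH = -log10([H+]) = -log10(0.6697)
pH = 0.1741197, rounded to 4 dp:

0.1741


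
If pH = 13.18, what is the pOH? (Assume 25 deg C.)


At 25 deg C, pH + pOH = 14.
pOH = 14 - pH = 14 - 13.18
pOH = 0.82:

0.82


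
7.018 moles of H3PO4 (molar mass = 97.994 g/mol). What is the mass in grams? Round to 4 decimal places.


mass = n * M
mass = 7.018 * 97.994
mass = 687.721892 g, rounded to 4 dp:

687.7219 g


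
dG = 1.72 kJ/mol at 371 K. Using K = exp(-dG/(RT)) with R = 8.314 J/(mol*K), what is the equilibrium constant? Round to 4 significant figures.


dG is in kJ/mol; multiply by 1000 to match R in J/(mol*K).
RT = 8.314 * 371 = 3084.494 J/mol
exponent = -dG*1000 / (RT) = -(1.72*1000) / 3084.494 = -0.55762793
K = exp(-0.55762793)
K = 0.57256562, rounded to 4 significant figures:

0.5726


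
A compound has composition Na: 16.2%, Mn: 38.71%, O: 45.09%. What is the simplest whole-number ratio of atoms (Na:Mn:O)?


Assume 100 g of compound, divide each mass% by atomic mass to get moles, then normalize by the smallest to get a raw atom ratio.
Moles per 100 g: Na: 16.2/22.99 = 0.7047, Mn: 38.71/54.938 = 0.7046, O: 45.09/15.999 = 2.8183
Raw ratio (divide by min = 0.7046): Na: 1.0, Mn: 1.0, O: 4.0
Multiply by 1 to clear fractions: Na: 1.0 ~= 1, Mn: 1.0 ~= 1, O: 4.0 ~= 4
Reduce by GCD to get the simplest whole-number ratio:

1:1:4


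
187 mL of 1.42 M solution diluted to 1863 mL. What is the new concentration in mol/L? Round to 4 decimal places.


Dilution: M1*V1 = M2*V2, solve for M2.
M2 = M1*V1 / V2
M2 = 1.42 * 187 / 1863
M2 = 265.54 / 1863
M2 = 0.14253355 mol/L, rounded to 4 dp:

0.1425 mol/L


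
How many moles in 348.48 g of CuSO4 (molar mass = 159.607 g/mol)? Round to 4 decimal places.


n = mass / M
n = 348.48 / 159.607
n = 2.18336289 mol, rounded to 4 dp:

2.1834 mol


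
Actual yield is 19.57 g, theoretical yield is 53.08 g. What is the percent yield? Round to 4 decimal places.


% yield = 100 * actual / theoretical
% yield = 100 * 19.57 / 53.08
% yield = 36.86887717 %, rounded to 4 dp:

36.8689 %


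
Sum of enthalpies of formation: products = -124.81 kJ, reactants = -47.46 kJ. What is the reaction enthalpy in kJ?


dH_rxn = sum(dH_f products) - sum(dH_f reactants)
dH_rxn = -124.81 - (-47.46)
dH_rxn = -77.35 kJ:

-77.35 kJ


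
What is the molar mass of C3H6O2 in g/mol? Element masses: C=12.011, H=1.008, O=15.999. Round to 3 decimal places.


M = sum(count * atomic_mass) over atoms.
M = 3*12.011 + 6*1.008 + 2*15.999
M = 36.033 + 6.048 + 31.998
M = 74.079 g/mol, rounded to 3 dp:

74.079 g/mol


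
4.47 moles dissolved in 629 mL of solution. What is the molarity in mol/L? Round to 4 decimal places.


Convert volume to liters: V_L = V_mL / 1000.
V_L = 629 / 1000 = 0.629 L
M = n / V_L = 4.47 / 0.629
M = 7.10651828 mol/L, rounded to 4 dp:

7.1065 mol/L


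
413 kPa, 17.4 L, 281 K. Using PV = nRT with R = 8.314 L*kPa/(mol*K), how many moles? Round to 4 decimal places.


PV = nRT, solve for n = PV / (RT).
PV = 413 * 17.4 = 7186.2
RT = 8.314 * 281 = 2336.234
n = 7186.2 / 2336.234
n = 3.07597612 mol, rounded to 4 dp:

3.0760 mol


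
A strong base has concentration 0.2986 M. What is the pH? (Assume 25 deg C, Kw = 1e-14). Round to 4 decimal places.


A strong base dissociates completely, so [OH-] equals the given concentration.
pOH = -log10([OH-]) = -log10(0.2986) = 0.52491
pH = 14 - pOH = 14 - 0.52491
pH = 13.47509, rounded to 4 dp:

13.4751


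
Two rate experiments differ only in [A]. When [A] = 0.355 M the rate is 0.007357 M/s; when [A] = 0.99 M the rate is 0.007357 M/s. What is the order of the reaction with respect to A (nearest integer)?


Rate is proportional to [A]^n, so rate2/rate1 = ([A]2/[A]1)^n. Take logs to solve for n.
rate2/rate1 = 0.007357 / 0.007357 = 1.0
[A]2/[A]1 = 0.99 / 0.355 = 2.7887
n = ln(1.0) / ln(2.7887) = 0.0
Nearest integer order:

0


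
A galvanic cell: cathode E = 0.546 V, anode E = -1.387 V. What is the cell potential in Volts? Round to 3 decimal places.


Standard cell potential: E_cell = E_cathode - E_anode.
E_cell = 0.546 - (-1.387)
E_cell = 1.933 V, rounded to 3 dp:

1.933 V


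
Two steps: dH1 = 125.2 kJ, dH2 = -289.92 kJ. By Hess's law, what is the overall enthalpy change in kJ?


Hess's law: enthalpy is a state function, so add the step enthalpies.
dH_total = dH1 + dH2 = 125.2 + (-289.92)
dH_total = -164.72 kJ:

-164.72 kJ


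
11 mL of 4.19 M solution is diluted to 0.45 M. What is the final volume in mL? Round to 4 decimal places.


Dilution: M1*V1 = M2*V2, solve for V2.
V2 = M1*V1 / M2
V2 = 4.19 * 11 / 0.45
V2 = 46.09 / 0.45
V2 = 102.42222222 mL, rounded to 4 dp:

102.4222 mL


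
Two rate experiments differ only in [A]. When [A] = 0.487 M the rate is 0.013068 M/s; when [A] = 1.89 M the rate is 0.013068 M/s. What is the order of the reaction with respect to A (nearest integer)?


Rate is proportional to [A]^n, so rate2/rate1 = ([A]2/[A]1)^n. Take logs to solve for n.
rate2/rate1 = 0.013068 / 0.013068 = 1.0
[A]2/[A]1 = 1.89 / 0.487 = 3.8809
n = ln(1.0) / ln(3.8809) = 0.0
Nearest integer order:

0


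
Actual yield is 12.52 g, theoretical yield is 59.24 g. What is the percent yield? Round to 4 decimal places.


% yield = 100 * actual / theoretical
% yield = 100 * 12.52 / 59.24
% yield = 21.13436867 %, rounded to 4 dp:

21.1344 %


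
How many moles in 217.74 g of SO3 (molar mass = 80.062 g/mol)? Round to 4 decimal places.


n = mass / M
n = 217.74 / 80.062
n = 2.71964228 mol, rounded to 4 dp:

2.7196 mol


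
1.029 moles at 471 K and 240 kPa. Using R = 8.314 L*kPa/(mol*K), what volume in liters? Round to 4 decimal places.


PV = nRT, solve for V = nRT / P.
nRT = 1.029 * 8.314 * 471 = 4029.4549
V = 4029.4549 / 240
V = 16.78939542 L, rounded to 4 dp:

16.7894 L


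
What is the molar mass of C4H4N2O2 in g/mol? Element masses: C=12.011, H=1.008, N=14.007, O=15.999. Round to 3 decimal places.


M = sum(count * atomic_mass) over atoms.
M = 4*12.011 + 4*1.008 + 2*14.007 + 2*15.999
M = 48.044 + 4.032 + 28.014 + 31.998
M = 112.088 g/mol, rounded to 3 dp:

112.088 g/mol


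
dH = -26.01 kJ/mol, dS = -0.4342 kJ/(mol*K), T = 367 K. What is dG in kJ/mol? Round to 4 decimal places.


Gibbs: dG = dH - T*dS (consistent units, dS already in kJ/(mol*K)).
T*dS = 367 * -0.4342 = -159.3514
dG = -26.01 - (-159.3514)
dG = 133.3414 kJ/mol, rounded to 4 dp:

133.3414 kJ/mol


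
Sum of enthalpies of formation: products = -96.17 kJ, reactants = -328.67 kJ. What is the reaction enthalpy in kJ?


dH_rxn = sum(dH_f products) - sum(dH_f reactants)
dH_rxn = -96.17 - (-328.67)
dH_rxn = 232.5 kJ:

232.50 kJ


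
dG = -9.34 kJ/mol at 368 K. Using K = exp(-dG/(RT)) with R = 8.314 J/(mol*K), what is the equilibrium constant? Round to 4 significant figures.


dG is in kJ/mol; multiply by 1000 to match R in J/(mol*K).
RT = 8.314 * 368 = 3059.552 J/mol
exponent = -dG*1000 / (RT) = -(-9.34*1000) / 3059.552 = 3.05273452
K = exp(3.05273452)
K = 21.173164, rounded to 4 significant figures:

21.17


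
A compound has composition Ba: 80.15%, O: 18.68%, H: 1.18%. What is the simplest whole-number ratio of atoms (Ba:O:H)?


Assume 100 g of compound, divide each mass% by atomic mass to get moles, then normalize by the smallest to get a raw atom ratio.
Moles per 100 g: Ba: 80.15/137.327 = 0.5836, O: 18.68/15.999 = 1.1676, H: 1.18/1.008 = 1.1706
Raw ratio (divide by min = 0.5836): Ba: 1.0, O: 2.0, H: 2.006
Multiply by 1 to clear fractions: Ba: 1.0 ~= 1, O: 2.0 ~= 2, H: 2.006 ~= 2
Reduce by GCD to get the simplest whole-number ratio:

1:2:2


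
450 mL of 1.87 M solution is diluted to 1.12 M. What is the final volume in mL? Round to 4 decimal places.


Dilution: M1*V1 = M2*V2, solve for V2.
V2 = M1*V1 / M2
V2 = 1.87 * 450 / 1.12
V2 = 841.5 / 1.12
V2 = 751.33928571 mL, rounded to 4 dp:

751.3393 mL


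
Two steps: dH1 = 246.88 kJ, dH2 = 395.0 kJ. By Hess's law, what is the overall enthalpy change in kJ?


Hess's law: enthalpy is a state function, so add the step enthalpies.
dH_total = dH1 + dH2 = 246.88 + (395.0)
dH_total = 641.88 kJ:

641.88 kJ


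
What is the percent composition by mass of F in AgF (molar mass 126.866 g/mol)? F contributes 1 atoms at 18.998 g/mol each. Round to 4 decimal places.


pct = 100 * (n_elem * M_elem) / M_total
mass_contribution = 1 * 18.998 = 18.998 g/mol
pct = 100 * 18.998 / 126.866
pct = 14.97485536 %, rounded to 4 dp:

14.9749 %


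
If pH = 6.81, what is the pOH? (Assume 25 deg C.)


At 25 deg C, pH + pOH = 14.
pOH = 14 - pH = 14 - 6.81
pOH = 7.19:

7.19


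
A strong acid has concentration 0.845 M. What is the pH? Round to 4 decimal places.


A strong acid dissociates completely, so [H+] equals the given concentration.
pH = -log10([H+]) = -log10(0.845)
pH = 0.07314329, rounded to 4 dp:

0.0731


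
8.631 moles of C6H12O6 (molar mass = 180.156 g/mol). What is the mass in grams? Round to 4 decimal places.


mass = n * M
mass = 8.631 * 180.156
mass = 1554.926436 g, rounded to 4 dp:

1554.9264 g


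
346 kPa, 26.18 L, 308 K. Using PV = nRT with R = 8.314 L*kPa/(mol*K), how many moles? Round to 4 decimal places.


PV = nRT, solve for n = PV / (RT).
PV = 346 * 26.18 = 9058.28
RT = 8.314 * 308 = 2560.712
n = 9058.28 / 2560.712
n = 3.53740678 mol, rounded to 4 dp:

3.5374 mol


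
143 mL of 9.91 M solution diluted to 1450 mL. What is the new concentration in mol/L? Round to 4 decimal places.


Dilution: M1*V1 = M2*V2, solve for M2.
M2 = M1*V1 / V2
M2 = 9.91 * 143 / 1450
M2 = 1417.13 / 1450
M2 = 0.97733103 mol/L, rounded to 4 dp:

0.9773 mol/L


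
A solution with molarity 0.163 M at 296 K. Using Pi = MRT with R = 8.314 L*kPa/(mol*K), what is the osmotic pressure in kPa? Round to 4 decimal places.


Osmotic pressure (van't Hoff): Pi = M*R*T.
RT = 8.314 * 296 = 2460.944
Pi = 0.163 * 2460.944
Pi = 401.133872 kPa, rounded to 4 dp:

401.1339 kPa
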